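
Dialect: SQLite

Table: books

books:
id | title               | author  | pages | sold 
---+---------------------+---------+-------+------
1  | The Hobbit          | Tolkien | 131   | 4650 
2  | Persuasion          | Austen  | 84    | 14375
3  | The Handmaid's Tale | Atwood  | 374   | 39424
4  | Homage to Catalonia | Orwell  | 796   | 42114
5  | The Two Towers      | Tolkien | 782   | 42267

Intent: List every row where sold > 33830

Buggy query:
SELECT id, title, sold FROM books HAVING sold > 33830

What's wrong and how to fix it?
Bug: This is a non-aggregate query (no GROUP BY, no aggregates), so in SQLite the HAVING clause is invalid here; a row-level condition belongs in WHERE

Fix: Use WHERE for row-level filtering

Corrected query:
SELECT id, title, sold FROM books WHERE sold > 33830

Result:
id | title               | sold 
---+---------------------+------
3  | The Handmaid's Tale | 39424
4  | Homage to Catalonia | 42114
5  | The Two Towers      | 42267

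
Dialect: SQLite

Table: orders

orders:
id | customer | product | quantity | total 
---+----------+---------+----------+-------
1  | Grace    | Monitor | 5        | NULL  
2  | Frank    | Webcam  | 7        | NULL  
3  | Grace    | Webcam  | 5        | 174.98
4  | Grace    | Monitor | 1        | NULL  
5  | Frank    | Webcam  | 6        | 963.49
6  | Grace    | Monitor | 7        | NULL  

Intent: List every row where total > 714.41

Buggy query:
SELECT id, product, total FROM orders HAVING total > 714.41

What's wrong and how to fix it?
Bug: HAVING filters the output of aggregation, but this query has no GROUP BY and no aggregate functions, so SQLite rejects it (HAVING clause on a non-aggregate query); the condition here is per row

Fix: Replace HAVING with WHERE since the condition applies to individual rows

Corrected query:
SELECT id, product, total FROM orders WHERE total > 714.41

Result:
id | product | total 
---+---------+-------
5  | Webcam  | 963.49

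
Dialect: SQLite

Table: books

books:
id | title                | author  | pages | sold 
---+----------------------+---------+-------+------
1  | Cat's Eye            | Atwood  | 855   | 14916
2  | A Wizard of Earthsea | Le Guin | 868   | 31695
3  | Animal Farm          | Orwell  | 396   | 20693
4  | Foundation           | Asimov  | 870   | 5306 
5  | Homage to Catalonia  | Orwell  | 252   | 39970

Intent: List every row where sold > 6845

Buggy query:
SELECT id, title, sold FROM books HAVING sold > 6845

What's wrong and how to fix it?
Bug: HAVING filters the output of aggregation, but this query has no GROUP BY and no aggregate functions, so SQLite rejects it (HAVING clause on a non-aggregate query); the condition here is per row

Fix: Replace HAVING with WHERE since the condition applies to individual rows

Corrected query:
SELECT id, title, sold FROM books WHERE sold > 6845

Result:
id | title                | sold 
---+----------------------+------
1  | Cat's Eye            | 14916
2  | A Wizard of Earthsea | 31695
3  | Animal Farm          | 20693
5  | Homage to Catalonia  | 39970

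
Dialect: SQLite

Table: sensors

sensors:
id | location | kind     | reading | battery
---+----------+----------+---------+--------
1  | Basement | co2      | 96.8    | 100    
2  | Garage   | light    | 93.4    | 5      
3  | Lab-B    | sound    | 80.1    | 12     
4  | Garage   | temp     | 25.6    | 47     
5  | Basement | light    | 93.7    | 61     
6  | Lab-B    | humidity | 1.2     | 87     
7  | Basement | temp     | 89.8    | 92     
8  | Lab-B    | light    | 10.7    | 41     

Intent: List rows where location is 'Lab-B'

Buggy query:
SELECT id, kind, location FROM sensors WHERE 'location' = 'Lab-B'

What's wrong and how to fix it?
Bug: Single quotes denote string literals in SQL; the column name is being compared as a constant string

Fix: Remove the quotes around the column name (or use double quotes for an identifier)

Corrected query:
SELECT id, kind, location FROM sensors WHERE location = 'Lab-B'

Result:
id | kind     | location
---+----------+---------
3  | sound    | Lab-B   
6  | humidity | Lab-B   
8  | light    | Lab-B   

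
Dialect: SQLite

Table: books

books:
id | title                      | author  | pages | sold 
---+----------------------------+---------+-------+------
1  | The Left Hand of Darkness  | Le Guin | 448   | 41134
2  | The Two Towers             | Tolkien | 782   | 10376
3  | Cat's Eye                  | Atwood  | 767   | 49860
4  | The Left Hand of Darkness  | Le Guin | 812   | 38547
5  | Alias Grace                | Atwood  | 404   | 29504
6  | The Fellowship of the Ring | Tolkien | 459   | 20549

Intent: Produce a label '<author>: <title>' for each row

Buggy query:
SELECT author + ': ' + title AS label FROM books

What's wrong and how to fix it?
Bug: '+' is numeric addition; on text columns SQLite converts them to 0 instead of concatenating

Fix: Replace + with || to concatenate text

Corrected query:
SELECT author || ': ' || title AS label FROM books

Result:
label                              
-----------------------------------
Le Guin: The Left Hand of Darkness 
Tolkien: The Two Towers            
Atwood: Cat's Eye                  
Le Guin: The Left Hand of Darkness 
Atwood: Alias Grace                
Tolkien: The Fellowship of the Ring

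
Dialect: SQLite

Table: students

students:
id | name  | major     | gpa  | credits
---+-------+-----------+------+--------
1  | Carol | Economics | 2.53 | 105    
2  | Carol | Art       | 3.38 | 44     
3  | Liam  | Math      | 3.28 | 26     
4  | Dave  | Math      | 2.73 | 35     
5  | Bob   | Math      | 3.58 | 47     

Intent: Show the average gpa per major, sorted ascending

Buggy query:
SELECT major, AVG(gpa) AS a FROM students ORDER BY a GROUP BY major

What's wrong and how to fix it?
Bug: ORDER BY appears before GROUP BY; SQL clause order requires GROUP BY first

Fix: Move ORDER BY to the end, after GROUP BY

Corrected query:
SELECT major, AVG(gpa) AS a FROM students GROUP BY major ORDER BY a

Result:
major     | a       
----------+---------
Economics | 2.53    
Math      | 3.196667
Art       | 3.38    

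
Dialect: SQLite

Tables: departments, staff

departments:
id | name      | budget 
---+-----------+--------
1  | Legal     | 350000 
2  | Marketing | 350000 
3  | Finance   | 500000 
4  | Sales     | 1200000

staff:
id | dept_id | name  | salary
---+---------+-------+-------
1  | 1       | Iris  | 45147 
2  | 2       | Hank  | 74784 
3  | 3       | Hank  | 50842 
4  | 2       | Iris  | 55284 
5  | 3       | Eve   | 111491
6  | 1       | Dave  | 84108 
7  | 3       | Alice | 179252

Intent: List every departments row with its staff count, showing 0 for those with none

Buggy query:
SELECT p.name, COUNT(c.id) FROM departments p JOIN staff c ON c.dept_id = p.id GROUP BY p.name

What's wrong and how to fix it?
Bug: INNER JOIN drops departments rows that have no matching staff rows

Fix: Use LEFT JOIN so parents without children still appear (COUNT(c.id) gives 0)

Corrected query:
SELECT p.name, COUNT(c.id) FROM departments p LEFT JOIN staff c ON c.dept_id = p.id GROUP BY p.name

Result:
name      | COUNT(c.id)
----------+------------
Finance   | 3          
Legal     | 2          
Marketing | 2          
Sales     | 0          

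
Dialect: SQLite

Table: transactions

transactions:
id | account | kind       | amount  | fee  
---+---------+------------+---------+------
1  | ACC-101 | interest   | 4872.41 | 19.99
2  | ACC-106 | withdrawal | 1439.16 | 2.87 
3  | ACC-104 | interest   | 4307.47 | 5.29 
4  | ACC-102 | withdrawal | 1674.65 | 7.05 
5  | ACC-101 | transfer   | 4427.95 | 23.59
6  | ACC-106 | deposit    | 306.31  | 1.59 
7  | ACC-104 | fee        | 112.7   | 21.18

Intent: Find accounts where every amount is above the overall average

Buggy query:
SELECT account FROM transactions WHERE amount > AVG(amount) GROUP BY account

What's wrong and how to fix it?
Bug: WHERE evaluates per row before aggregation, so AVG() is unavailable

Fix: Use a subquery for AVG and a HAVING MIN(...) filter so the condition holds for every row in the group

Corrected query:
SELECT account FROM transactions GROUP BY account HAVING MIN(amount) > (SELECT AVG(amount) FROM transactions)

Result:
account
-------
ACC-101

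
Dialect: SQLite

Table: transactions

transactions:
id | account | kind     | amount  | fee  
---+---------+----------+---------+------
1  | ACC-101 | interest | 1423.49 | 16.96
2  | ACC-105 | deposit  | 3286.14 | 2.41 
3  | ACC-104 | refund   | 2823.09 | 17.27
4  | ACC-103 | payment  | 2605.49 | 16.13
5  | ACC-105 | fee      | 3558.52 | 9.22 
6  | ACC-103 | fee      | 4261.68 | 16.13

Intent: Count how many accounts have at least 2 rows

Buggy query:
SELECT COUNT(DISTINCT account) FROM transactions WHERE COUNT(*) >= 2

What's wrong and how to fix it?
Bug: WHERE filters individual rows, not groups, so a group-level COUNT is invalid there

Fix: Group first with HAVING COUNT(*) >= 2, then COUNT the resulting groups

Corrected query:
SELECT COUNT(*) FROM (SELECT account FROM transactions GROUP BY account HAVING COUNT(*) >= 2)

Result:
COUNT(*)
--------
2       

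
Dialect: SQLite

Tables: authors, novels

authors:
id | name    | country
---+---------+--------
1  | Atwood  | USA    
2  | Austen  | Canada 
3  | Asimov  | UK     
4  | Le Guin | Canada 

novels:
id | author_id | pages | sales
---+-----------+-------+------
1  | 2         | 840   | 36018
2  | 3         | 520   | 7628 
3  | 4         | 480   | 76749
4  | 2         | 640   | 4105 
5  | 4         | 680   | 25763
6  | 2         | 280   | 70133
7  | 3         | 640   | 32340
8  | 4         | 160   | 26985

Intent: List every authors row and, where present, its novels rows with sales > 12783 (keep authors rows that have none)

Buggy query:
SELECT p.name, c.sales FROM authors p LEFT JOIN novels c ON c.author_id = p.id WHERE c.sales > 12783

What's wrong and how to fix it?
Bug: A WHERE condition on the right-hand table after LEFT JOIN drops unmatched parents

Fix: Move the right-table condition into the ON clause so unmatched parents are kept

Corrected query:
SELECT p.name, c.sales FROM authors p LEFT JOIN novels c ON c.author_id = p.id AND c.sales > 12783

Result:
name    | sales
--------+------
Atwood  | NULL 
Austen  | 36018
Austen  | 70133
Asimov  | 32340
Le Guin | 25763
Le Guin | 26985
Le Guin | 76749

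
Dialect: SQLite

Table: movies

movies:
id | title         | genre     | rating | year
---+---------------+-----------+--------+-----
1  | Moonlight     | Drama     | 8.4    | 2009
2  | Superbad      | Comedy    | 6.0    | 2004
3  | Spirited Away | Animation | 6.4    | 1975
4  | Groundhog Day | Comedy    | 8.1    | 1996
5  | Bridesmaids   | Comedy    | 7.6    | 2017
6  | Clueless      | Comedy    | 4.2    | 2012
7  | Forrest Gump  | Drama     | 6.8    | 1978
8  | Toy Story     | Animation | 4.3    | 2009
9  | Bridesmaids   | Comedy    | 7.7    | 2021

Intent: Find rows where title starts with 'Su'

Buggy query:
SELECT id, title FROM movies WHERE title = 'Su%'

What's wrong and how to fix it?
Bug: '=' compares the literal string including the % character; pattern matching needs LIKE

Fix: Replace '=' with LIKE so 'Su%' is treated as a pattern

Corrected query:
SELECT id, title FROM movies WHERE title LIKE 'Su%'

Result:
id | title   
---+---------
2  | Superbad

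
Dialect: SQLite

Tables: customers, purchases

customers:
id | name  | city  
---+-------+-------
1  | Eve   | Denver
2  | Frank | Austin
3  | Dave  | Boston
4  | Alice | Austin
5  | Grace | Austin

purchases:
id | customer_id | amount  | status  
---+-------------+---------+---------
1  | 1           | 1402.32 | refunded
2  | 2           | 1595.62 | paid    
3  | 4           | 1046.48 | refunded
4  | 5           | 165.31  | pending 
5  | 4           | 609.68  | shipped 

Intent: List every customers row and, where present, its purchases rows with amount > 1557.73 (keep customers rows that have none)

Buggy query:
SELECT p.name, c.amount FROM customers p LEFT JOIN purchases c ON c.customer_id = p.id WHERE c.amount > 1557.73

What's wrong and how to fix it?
Bug: Filtering c.amount in WHERE discards the NULL rows produced by LEFT JOIN, turning it into an inner join

Fix: Put 'c.amount > 1557.73' in the JOIN's ON clause instead of WHERE

Corrected query:
SELECT p.name, c.amount FROM customers p LEFT JOIN purchases c ON c.customer_id = p.id AND c.amount > 1557.73

Result:
name  | amount 
------+--------
Eve   | NULL   
Frank | 1595.62
Dave  | NULL   
Alice | NULL   
Grace | NULL   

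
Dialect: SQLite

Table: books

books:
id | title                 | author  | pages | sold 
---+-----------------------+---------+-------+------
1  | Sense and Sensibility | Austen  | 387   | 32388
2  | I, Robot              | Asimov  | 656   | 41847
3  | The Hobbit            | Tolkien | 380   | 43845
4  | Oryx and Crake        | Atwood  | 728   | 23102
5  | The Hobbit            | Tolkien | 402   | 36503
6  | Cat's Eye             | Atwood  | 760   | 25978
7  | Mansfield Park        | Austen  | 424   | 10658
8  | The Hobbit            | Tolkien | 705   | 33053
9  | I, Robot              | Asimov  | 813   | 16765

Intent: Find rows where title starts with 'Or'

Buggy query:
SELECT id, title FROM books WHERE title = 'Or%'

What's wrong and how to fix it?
Bug: '=' compares the literal string including the % character; pattern matching needs LIKE

Fix: Replace '=' with LIKE so 'Or%' is treated as a pattern

Corrected query:
SELECT id, title FROM books WHERE title LIKE 'Or%'

Result:
id | title         
---+---------------
4  | Oryx and Crake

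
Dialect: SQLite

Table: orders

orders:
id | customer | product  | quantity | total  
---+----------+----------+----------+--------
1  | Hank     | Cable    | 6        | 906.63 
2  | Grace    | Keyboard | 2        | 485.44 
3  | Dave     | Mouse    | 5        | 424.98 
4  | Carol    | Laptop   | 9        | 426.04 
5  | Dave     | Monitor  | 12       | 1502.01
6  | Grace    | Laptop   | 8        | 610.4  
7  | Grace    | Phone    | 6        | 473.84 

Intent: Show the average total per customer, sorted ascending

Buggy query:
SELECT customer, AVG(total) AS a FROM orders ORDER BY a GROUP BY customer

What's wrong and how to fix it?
Bug: GROUP BY must precede ORDER BY

Fix: Move ORDER BY to the end, after GROUP BY

Corrected query:
SELECT customer, AVG(total) AS a FROM orders GROUP BY customer ORDER BY a

Result:
customer | a         
---------+-----------
Carol    | 426.04    
Grace    | 523.226667
Hank     | 906.63    
Dave     | 963.495   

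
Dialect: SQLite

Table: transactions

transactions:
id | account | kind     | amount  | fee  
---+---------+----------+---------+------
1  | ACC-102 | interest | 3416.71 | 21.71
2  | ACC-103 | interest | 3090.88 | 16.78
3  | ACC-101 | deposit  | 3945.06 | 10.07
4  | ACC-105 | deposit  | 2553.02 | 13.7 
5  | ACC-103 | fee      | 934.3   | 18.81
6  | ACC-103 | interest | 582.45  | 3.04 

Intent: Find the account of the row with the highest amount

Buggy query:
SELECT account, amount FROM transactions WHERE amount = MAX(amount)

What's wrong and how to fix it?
Bug: WHERE is evaluated per row; an aggregate over the whole table isn't defined there

Fix: Use a subquery: WHERE amount = (SELECT MAX(amount) FROM transactions)

Corrected query:
SELECT account, amount FROM transactions WHERE amount = (SELECT MAX(amount) FROM transactions)

Result:
account | amount 
--------+--------
ACC-101 | 3945.06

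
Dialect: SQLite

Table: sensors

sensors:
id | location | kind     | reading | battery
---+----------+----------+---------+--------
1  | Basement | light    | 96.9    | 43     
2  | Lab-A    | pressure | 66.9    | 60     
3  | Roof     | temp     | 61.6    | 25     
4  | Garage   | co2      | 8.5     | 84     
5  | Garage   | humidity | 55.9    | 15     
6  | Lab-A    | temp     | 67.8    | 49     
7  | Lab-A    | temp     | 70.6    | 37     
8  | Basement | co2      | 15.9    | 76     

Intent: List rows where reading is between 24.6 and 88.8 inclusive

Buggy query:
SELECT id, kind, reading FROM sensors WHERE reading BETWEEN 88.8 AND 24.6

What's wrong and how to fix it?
Bug: BETWEEN expects the lower bound first; with 88.8 AND 24.6 the range is empty

Fix: Swap the bounds so the smaller value comes first

Corrected query:
SELECT id, kind, reading FROM sensors WHERE reading BETWEEN 24.6 AND 88.8

Result:
id | kind     | reading
---+----------+--------
2  | pressure | 66.9   
3  | temp     | 61.6   
5  | humidity | 55.9   
6  | temp     | 67.8   
7  | temp     | 70.6   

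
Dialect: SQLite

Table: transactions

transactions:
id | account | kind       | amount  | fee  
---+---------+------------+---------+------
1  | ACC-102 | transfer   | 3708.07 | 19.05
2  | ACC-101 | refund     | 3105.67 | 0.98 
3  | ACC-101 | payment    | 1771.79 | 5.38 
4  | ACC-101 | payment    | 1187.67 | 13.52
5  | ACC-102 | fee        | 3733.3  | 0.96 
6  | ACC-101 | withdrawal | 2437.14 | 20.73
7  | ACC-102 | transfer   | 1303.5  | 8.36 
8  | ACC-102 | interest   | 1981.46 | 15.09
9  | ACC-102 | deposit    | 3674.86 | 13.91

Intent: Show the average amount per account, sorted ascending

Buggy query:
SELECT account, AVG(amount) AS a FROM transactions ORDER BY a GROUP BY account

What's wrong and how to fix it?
Bug: GROUP BY must precede ORDER BY

Fix: Reorder: SELECT … FROM … GROUP BY … ORDER BY …

Corrected query:
SELECT account, AVG(amount) AS a FROM transactions GROUP BY account ORDER BY a

Result:
account | a        
--------+----------
ACC-101 | 2125.5675
ACC-102 | 2880.238 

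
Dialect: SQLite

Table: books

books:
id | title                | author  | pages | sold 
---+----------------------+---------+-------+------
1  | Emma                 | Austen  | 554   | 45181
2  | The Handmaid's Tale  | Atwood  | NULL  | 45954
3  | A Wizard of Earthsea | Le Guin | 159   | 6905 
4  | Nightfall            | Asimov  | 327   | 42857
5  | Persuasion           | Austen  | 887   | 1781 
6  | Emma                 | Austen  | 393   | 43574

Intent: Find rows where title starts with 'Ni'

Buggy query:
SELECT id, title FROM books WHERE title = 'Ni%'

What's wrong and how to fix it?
Bug: '=' compares the literal string including the % character; pattern matching needs LIKE

Fix: Replace '=' with LIKE so 'Ni%' is treated as a pattern

Corrected query:
SELECT id, title FROM books WHERE title LIKE 'Ni%'

Result:
id | title    
---+----------
4  | Nightfall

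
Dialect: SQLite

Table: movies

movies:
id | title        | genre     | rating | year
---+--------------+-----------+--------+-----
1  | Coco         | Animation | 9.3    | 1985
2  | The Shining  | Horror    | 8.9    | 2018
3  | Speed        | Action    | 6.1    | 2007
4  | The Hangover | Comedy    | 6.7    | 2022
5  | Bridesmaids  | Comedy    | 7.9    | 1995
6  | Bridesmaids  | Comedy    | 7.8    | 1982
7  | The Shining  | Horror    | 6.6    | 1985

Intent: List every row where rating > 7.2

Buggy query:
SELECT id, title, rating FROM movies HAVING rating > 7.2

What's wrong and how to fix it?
Bug: This is a non-aggregate query (no GROUP BY, no aggregates), so in SQLite the HAVING clause is invalid here; a row-level condition belongs in WHERE

Fix: Replace HAVING with WHERE since the condition applies to individual rows

Corrected query:
SELECT id, title, rating FROM movies WHERE rating > 7.2

Result:
id | title       | rating
---+-------------+-------
1  | Coco        | 9.3   
2  | The Shining | 8.9   
5  | Bridesmaids | 7.9   
6  | Bridesmaids | 7.8   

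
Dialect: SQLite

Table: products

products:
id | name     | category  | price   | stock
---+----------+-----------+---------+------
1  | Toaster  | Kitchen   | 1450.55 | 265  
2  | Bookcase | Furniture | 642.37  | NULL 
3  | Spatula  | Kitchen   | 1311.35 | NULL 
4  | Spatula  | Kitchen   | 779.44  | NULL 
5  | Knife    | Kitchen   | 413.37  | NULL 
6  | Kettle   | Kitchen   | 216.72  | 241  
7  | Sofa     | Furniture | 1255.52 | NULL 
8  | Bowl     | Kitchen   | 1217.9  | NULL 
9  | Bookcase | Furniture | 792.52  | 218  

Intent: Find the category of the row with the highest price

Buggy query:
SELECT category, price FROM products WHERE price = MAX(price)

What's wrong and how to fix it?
Bug: MAX(price) is an aggregate and cannot be used directly in WHERE

Fix: Use a subquery: WHERE price = (SELECT MAX(price) FROM products)

Corrected query:
SELECT category, price FROM products WHERE price = (SELECT MAX(price) FROM products)

Result:
category | price  
---------+--------
Kitchen  | 1450.55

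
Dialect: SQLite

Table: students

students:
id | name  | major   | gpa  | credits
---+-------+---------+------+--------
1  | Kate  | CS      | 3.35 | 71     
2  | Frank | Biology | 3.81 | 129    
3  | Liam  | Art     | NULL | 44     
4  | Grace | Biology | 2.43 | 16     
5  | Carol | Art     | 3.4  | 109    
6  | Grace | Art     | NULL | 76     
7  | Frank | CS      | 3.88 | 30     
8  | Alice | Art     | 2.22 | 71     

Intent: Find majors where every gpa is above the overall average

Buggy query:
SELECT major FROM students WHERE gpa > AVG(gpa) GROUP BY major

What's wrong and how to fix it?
Bug: AVG() is an aggregate; it can't sit directly in WHERE

Fix: Use a subquery for AVG and a HAVING MIN(...) filter so the condition holds for every row in the group

Corrected query:
SELECT major FROM students GROUP BY major HAVING MIN(gpa) > (SELECT AVG(gpa) FROM students)

Result:
major
-----
CS   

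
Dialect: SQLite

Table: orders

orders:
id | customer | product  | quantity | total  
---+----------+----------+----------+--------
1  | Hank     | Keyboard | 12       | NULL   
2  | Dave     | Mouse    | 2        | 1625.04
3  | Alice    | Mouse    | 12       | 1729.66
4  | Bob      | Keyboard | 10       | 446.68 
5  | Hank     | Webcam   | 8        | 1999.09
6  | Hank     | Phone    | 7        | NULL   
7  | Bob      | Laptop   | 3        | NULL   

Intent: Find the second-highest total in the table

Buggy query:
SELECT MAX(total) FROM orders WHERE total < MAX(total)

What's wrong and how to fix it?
Bug: MAX(total) on the right of the comparison is an aggregate-in-WHERE error

Fix: Compute the overall MAX in a subquery, then take MAX of rows below it

Corrected query:
SELECT MAX(total) FROM orders WHERE total < (SELECT MAX(total) FROM orders)

Result:
MAX(total)
----------
1729.66   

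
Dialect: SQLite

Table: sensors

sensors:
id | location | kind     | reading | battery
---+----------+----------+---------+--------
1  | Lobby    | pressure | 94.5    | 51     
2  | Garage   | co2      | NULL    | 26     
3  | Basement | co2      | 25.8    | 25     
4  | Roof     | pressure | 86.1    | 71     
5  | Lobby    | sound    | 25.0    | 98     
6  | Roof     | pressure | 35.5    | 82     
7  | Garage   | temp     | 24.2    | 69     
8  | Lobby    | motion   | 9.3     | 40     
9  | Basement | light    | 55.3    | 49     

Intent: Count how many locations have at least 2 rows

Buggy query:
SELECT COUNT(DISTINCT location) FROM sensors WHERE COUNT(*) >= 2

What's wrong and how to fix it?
Bug: WHERE filters individual rows, not groups, so a group-level COUNT is invalid there

Fix: Use a subquery that GROUPs and filters with HAVING, then count its rows

Corrected query:
SELECT COUNT(*) FROM (SELECT location FROM sensors GROUP BY location HAVING COUNT(*) >= 2)

Result:
COUNT(*)
--------
4       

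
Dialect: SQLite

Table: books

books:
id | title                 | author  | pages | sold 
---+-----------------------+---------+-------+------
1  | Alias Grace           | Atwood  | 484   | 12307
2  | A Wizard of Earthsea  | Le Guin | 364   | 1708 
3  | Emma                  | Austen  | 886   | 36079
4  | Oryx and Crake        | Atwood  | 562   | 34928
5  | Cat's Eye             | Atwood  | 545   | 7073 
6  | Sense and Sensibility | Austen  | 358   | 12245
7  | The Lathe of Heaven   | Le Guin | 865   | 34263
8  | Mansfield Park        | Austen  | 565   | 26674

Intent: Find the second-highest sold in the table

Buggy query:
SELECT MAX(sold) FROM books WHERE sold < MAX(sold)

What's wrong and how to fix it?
Bug: MAX(sold) on the right of the comparison is an aggregate-in-WHERE error

Fix: Compute the overall MAX in a subquery, then take MAX of rows below it

Corrected query:
SELECT MAX(sold) FROM books WHERE sold < (SELECT MAX(sold) FROM books)

Result:
MAX(sold)
---------
34928    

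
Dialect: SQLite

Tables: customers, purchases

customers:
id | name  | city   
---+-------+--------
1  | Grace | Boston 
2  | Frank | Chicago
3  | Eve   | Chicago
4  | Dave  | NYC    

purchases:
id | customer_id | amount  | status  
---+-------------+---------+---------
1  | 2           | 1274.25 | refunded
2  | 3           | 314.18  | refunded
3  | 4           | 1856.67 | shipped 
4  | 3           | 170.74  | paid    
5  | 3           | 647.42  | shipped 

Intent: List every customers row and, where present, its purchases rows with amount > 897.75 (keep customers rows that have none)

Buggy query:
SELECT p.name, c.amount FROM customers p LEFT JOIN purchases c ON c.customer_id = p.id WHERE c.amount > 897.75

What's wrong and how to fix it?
Bug: A WHERE condition on the right-hand table after LEFT JOIN drops unmatched parents

Fix: Move the right-table condition into the ON clause so unmatched parents are kept

Corrected query:
SELECT p.name, c.amount FROM customers p LEFT JOIN purchases c ON c.customer_id = p.id AND c.amount > 897.75

Result:
name  | amount 
------+--------
Grace | NULL   
Frank | 1274.25
Eve   | NULL   
Dave  | 1856.67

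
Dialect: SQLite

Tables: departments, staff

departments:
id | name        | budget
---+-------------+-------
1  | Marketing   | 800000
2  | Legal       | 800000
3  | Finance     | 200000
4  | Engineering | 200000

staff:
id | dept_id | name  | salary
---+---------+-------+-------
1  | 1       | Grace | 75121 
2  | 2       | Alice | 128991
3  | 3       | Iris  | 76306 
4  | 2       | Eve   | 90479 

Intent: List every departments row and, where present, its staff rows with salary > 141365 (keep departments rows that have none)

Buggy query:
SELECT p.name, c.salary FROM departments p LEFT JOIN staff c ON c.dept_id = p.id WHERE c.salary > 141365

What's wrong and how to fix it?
Bug: A WHERE condition on the right-hand table after LEFT JOIN drops unmatched parents

Fix: Move the right-table condition into the ON clause so unmatched parents are kept

Corrected query:
SELECT p.name, c.salary FROM departments p LEFT JOIN staff c ON c.dept_id = p.id AND c.salary > 141365

Result:
name        | salary
------------+-------
Marketing   | NULL  
Legal       | NULL  
Finance     | NULL  
Engineering | NULL  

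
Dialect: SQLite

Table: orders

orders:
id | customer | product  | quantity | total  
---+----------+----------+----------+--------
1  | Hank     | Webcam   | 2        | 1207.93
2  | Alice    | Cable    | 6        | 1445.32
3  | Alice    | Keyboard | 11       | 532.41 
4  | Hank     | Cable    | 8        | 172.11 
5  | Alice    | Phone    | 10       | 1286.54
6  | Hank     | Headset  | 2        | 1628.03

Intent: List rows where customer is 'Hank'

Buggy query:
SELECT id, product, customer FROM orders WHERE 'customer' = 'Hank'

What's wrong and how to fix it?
Bug: 'customer' in single quotes is a string literal, not the column; the comparison is literal-vs-literal and never true

Fix: Remove the quotes around the column name (or use double quotes for an identifier)

Corrected query:
SELECT id, product, customer FROM orders WHERE customer = 'Hank'

Result:
id | product | customer
---+---------+---------
1  | Webcam  | Hank    
4  | Cable   | Hank    
6  | Headset | Hank    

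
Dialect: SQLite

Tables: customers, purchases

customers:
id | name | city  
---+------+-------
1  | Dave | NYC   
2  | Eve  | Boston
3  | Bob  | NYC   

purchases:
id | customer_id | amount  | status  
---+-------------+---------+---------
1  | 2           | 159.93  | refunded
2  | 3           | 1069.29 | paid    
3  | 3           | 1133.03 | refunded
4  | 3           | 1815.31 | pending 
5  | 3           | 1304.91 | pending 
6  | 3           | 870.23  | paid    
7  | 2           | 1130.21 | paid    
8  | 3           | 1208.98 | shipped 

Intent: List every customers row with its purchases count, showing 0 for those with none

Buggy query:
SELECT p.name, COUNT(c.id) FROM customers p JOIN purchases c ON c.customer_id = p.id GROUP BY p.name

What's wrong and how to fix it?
Bug: INNER JOIN drops customers rows that have no matching purchases rows

Fix: Switch to LEFT JOIN to retain unmatched parent rows

Corrected query:
SELECT p.name, COUNT(c.id) FROM customers p LEFT JOIN purchases c ON c.customer_id = p.id GROUP BY p.name

Result:
name | COUNT(c.id)
-----+------------
Bob  | 6          
Dave | 0          
Eve  | 2          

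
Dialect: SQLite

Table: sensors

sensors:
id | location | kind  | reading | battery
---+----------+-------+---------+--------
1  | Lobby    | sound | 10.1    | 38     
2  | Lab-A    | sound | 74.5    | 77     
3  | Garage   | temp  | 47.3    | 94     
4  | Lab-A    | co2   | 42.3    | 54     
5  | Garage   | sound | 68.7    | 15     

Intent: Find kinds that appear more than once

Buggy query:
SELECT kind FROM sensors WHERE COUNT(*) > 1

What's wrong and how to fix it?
Bug: COUNT(*) is an aggregate and cannot be used in WHERE

Fix: Group first, then use HAVING for the count condition

Corrected query:
SELECT kind FROM sensors GROUP BY kind HAVING COUNT(*) > 1

Result:
kind 
-----
sound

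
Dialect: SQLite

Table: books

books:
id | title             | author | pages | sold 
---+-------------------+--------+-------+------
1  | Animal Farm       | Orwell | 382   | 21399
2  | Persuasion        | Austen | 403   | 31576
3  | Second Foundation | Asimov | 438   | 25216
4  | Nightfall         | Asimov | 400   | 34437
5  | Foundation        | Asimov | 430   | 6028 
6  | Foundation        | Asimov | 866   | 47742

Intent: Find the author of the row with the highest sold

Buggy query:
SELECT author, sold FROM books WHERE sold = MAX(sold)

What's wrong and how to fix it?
Bug: WHERE is evaluated per row; an aggregate over the whole table isn't defined there

Fix: Use a subquery: WHERE sold = (SELECT MAX(sold) FROM books)

Corrected query:
SELECT author, sold FROM books WHERE sold = (SELECT MAX(sold) FROM books)

Result:
author | sold 
-------+------
Asimov | 47742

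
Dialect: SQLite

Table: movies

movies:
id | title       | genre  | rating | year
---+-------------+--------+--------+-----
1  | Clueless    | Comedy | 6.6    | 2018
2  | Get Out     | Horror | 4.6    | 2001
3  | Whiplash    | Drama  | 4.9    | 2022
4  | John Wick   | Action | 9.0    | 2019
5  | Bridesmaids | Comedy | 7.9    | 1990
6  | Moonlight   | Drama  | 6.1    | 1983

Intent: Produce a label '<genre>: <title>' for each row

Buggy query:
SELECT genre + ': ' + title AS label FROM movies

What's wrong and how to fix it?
Bug: SQLite uses || for string concatenation; + coerces text to numbers (yielding 0)

Fix: Replace + with || to concatenate text

Corrected query:
SELECT genre || ': ' || title AS label FROM movies

Result:
label              
-------------------
Comedy: Clueless   
Horror: Get Out    
Drama: Whiplash    
Action: John Wick  
Comedy: Bridesmaids
Drama: Moonlight   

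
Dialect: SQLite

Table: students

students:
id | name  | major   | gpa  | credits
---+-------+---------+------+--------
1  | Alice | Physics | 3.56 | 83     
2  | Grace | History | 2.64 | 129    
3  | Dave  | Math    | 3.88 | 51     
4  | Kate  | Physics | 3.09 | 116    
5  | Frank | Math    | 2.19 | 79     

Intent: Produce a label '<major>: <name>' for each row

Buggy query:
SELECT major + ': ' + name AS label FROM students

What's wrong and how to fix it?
Bug: '+' is numeric addition; on text columns SQLite converts them to 0 instead of concatenating

Fix: Use the || operator for string concatenation

Corrected query:
SELECT major || ': ' || name AS label FROM students

Result:
label         
--------------
Physics: Alice
History: Grace
Math: Dave    
Physics: Kate 
Math: Frank   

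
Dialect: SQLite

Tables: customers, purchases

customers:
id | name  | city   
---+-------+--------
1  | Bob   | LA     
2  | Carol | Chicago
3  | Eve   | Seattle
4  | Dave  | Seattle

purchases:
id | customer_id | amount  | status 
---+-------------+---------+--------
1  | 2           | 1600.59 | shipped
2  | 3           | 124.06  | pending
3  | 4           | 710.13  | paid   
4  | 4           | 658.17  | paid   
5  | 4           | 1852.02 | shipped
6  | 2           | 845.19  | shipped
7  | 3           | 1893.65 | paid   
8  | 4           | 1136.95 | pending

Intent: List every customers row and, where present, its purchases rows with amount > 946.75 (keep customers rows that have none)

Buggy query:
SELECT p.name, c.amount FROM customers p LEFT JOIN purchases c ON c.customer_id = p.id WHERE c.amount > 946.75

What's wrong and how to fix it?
Bug: A WHERE condition on the right-hand table after LEFT JOIN drops unmatched parents

Fix: Put 'c.amount > 946.75' in the JOIN's ON clause instead of WHERE

Corrected query:
SELECT p.name, c.amount FROM customers p LEFT JOIN purchases c ON c.customer_id = p.id AND c.amount > 946.75

Result:
name  | amount 
------+--------
Bob   | NULL   
Carol | 1600.59
Eve   | 1893.65
Dave  | 1136.95
Dave  | 1852.02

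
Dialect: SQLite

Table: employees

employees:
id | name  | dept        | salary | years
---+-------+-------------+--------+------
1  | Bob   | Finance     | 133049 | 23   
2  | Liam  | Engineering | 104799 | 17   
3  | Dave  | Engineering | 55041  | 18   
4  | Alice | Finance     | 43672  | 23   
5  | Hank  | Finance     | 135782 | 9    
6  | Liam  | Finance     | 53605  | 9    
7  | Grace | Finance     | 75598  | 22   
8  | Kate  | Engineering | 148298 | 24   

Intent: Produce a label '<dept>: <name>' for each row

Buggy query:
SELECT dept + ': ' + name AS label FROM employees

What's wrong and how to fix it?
Bug: '+' is numeric addition; on text columns SQLite converts them to 0 instead of concatenating

Fix: Use the || operator for string concatenation

Corrected query:
SELECT dept || ': ' || name AS label FROM employees

Result:
label            
-----------------
Finance: Bob     
Engineering: Liam
Engineering: Dave
Finance: Alice   
Finance: Hank    
Finance: Liam    
Finance: Grace   
Engineering: Kate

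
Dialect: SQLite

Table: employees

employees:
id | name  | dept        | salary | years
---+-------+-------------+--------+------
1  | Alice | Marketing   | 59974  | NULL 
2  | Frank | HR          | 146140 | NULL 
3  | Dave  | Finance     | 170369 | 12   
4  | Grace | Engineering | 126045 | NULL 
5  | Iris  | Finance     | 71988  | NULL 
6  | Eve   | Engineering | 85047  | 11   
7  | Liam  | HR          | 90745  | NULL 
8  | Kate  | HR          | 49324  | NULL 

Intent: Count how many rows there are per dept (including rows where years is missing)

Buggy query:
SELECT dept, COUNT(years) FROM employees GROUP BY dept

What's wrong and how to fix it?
Bug: COUNT(column) counts non-NULL values only; rows with NULL years aren't counted

Fix: Use COUNT(*) to count all rows regardless of NULL

Corrected query:
SELECT dept, COUNT(*) FROM employees GROUP BY dept

Result:
dept        | COUNT(*)
------------+---------
Engineering | 2       
Finance     | 2       
HR          | 3       
Marketing   | 1       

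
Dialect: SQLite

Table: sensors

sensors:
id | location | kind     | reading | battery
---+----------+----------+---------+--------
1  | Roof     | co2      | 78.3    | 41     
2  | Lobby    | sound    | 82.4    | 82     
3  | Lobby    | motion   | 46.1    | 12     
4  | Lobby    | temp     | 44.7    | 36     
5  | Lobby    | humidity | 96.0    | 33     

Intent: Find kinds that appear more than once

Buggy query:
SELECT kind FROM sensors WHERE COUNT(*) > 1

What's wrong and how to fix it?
Bug: COUNT(*) is an aggregate and cannot be used in WHERE

Fix: Group first, then use HAVING for the count condition

Corrected query:
SELECT kind FROM sensors GROUP BY kind HAVING COUNT(*) > 1

Result:
(no rows)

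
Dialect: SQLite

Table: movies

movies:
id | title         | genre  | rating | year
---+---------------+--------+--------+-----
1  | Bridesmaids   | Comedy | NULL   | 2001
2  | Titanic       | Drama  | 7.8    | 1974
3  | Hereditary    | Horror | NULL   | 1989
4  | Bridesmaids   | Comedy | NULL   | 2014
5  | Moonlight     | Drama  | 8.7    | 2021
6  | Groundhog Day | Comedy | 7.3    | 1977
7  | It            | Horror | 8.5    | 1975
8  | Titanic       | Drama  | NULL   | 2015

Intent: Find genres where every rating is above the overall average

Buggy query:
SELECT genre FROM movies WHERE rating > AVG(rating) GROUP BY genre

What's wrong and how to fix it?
Bug: AVG() is an aggregate; it can't sit directly in WHERE

Fix: Use a subquery for AVG and a HAVING MIN(...) filter so the condition holds for every row in the group

Corrected query:
SELECT genre FROM movies GROUP BY genre HAVING MIN(rating) > (SELECT AVG(rating) FROM movies)

Result:
genre 
------
Horror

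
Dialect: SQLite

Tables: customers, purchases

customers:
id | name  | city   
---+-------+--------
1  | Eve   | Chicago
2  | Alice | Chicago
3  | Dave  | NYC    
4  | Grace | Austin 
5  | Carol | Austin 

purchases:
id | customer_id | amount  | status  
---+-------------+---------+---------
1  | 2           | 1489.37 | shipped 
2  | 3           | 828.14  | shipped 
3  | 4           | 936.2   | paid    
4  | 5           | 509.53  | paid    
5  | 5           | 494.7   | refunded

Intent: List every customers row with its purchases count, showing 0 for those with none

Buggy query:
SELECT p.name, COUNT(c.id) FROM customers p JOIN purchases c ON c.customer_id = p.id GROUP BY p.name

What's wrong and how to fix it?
Bug: INNER JOIN drops customers rows that have no matching purchases rows

Fix: Switch to LEFT JOIN to retain unmatched parent rows

Corrected query:
SELECT p.name, COUNT(c.id) FROM customers p LEFT JOIN purchases c ON c.customer_id = p.id GROUP BY p.name

Result:
name  | COUNT(c.id)
------+------------
Alice | 1          
Carol | 2          
Dave  | 1          
Eve   | 0          
Grace | 1          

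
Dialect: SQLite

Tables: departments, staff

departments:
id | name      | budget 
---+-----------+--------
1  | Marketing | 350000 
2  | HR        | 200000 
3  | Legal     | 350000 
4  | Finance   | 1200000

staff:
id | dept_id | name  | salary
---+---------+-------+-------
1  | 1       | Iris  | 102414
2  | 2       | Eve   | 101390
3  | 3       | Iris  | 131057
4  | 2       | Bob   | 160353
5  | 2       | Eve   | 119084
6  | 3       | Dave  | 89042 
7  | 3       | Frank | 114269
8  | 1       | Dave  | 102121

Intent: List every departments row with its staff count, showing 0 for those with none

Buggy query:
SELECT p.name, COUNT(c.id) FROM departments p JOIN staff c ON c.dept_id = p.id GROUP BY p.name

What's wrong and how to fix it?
Bug: An inner join excludes parents with zero children

Fix: Use LEFT JOIN so parents without children still appear (COUNT(c.id) gives 0)

Corrected query:
SELECT p.name, COUNT(c.id) FROM departments p LEFT JOIN staff c ON c.dept_id = p.id GROUP BY p.name

Result:
name      | COUNT(c.id)
----------+------------
Finance   | 0          
HR        | 3          
Legal     | 3          
Marketing | 2          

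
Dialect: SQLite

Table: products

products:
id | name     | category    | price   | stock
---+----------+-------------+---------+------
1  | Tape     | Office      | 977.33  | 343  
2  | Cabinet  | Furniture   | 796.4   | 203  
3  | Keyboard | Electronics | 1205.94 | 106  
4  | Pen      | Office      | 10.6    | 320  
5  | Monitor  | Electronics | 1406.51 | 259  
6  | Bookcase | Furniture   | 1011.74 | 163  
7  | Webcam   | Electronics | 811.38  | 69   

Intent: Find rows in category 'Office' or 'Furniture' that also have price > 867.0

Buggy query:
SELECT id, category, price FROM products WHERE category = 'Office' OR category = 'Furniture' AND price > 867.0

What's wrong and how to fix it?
Bug: AND binds tighter than OR, so this parses as category = 'Office' OR (category = 'Furniture' AND price > 867.0)

Fix: Group the OR with parentheses (or use IN), then AND the threshold

Corrected query:
SELECT id, category, price FROM products WHERE (category = 'Office' OR category = 'Furniture') AND price > 867.0

Result:
id | category  | price  
---+-----------+--------
1  | Office    | 977.33 
6  | Furniture | 1011.74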